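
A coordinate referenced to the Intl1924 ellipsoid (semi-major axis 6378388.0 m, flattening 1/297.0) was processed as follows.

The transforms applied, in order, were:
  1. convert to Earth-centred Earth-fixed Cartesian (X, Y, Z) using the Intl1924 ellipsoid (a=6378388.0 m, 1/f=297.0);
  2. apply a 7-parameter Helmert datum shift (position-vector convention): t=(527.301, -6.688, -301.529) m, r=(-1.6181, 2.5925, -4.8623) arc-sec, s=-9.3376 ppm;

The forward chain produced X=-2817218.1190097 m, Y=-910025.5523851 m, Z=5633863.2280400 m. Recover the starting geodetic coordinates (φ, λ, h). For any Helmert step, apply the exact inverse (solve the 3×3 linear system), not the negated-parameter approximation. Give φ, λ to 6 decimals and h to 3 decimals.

φ=62.433650°, λ=-162.099879°, h=3392.794 m

start: X=-2817218.1190, Y=-910025.5524, Z=5633863.2280 m
→ Helmert⁻¹: X=-2817821.0913, Y=-910137.9854, Z=5634174.8107
→ geod (Bowring, a=6378388.000): φ=62.43365000°, λ=-162.09987900°, h=3392.7940 m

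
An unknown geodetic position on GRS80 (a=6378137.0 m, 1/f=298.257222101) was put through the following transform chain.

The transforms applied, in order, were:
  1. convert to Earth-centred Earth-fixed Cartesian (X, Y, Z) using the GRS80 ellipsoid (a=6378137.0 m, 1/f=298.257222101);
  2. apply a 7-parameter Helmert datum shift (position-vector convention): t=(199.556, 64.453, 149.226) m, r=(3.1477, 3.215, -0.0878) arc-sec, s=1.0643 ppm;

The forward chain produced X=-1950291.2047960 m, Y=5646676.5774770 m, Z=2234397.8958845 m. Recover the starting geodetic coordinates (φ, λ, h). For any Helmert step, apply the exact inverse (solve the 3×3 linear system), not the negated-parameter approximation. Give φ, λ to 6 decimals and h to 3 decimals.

φ=20.630990°, λ=109.056514°, h=2619.099 m

start: X=-1950291.2048, Y=5646676.5775, Z=2234397.8959 m
→ Helmert⁻¹: X=-1950525.9113, Y=5646639.3784, Z=2234129.7192
→ geod (Bowring, a=6378137.000): φ=20.63099000°, λ=109.05651400°, h=2619.0990 m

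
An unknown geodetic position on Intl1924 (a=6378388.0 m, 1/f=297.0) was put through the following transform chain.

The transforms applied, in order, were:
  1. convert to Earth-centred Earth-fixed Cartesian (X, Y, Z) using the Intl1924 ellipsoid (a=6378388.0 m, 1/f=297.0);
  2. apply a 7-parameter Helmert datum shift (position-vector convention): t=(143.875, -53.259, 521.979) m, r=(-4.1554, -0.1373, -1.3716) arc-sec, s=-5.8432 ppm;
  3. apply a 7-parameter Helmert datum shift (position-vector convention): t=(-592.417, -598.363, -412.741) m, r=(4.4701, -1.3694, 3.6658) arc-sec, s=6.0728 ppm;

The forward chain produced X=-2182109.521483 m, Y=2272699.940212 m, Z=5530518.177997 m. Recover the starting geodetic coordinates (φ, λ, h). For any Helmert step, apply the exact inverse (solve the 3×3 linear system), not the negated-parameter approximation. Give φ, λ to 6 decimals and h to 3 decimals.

start: X=-2182109.5215, Y=2272699.9402, Z=5530518.1780 m
→ Helmert⁻¹: X=-2181426.7327, Y=2273443.1299, Z=5530862.5443
→ Helmert⁻¹: X=-2181594.7912, Y=2273383.7510, Z=5530420.1320
→ geod (Bowring, a=6378388.000): φ=60.49466000°, λ=133.81966300°, h=2841.6500 m

φ=60.494660°, λ=133.819663°, h=2841.650 m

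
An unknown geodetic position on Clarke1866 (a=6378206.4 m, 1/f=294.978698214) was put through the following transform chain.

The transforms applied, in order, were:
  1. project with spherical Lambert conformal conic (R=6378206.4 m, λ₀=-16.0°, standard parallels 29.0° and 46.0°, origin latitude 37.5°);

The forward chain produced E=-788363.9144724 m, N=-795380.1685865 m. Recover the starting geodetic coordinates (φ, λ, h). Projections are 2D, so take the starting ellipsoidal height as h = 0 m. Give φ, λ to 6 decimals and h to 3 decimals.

φ=29.984593°, λ=-24.205878°, h=0.000 m

start: E=-788363.9145, N=-795380.1686 m
→ lcc⁻¹: φ=29.98459300°, λ=-24.20587800°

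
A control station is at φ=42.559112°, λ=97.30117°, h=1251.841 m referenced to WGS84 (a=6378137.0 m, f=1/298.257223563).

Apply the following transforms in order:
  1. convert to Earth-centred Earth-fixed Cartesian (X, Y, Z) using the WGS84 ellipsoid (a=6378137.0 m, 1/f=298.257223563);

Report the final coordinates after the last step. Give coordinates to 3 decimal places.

X=-598079.142 m, Y=4667981.765 m, Z=4292400.362 m

start: φ=42.559112°, λ=97.301170°, h=1251.841 m
→ ECEF (a=6378137.000, f=1/298.257223563): X=-598079.1418, Y=4667981.7652, Z=4292400.3617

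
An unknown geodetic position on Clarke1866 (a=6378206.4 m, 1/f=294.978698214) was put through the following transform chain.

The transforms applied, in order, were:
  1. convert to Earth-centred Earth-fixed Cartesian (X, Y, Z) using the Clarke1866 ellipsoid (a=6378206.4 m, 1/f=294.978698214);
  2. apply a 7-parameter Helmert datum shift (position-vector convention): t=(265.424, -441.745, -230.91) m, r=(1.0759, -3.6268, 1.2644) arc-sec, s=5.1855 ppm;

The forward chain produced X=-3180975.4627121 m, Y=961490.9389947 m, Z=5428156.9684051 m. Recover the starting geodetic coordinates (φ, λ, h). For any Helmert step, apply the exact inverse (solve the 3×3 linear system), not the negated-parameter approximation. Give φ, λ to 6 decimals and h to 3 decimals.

start: X=-3180975.4627, Y=961490.9390, Z=5428156.9684 m
→ Helmert⁻¹: X=-3181123.0446, Y=961975.5113, Z=5428410.6463
→ geod (Bowring, a=6378206.400): φ=58.69706100°, λ=163.17461900°, h=2492.5910 m

φ=58.697061°, λ=163.174619°, h=2492.591 m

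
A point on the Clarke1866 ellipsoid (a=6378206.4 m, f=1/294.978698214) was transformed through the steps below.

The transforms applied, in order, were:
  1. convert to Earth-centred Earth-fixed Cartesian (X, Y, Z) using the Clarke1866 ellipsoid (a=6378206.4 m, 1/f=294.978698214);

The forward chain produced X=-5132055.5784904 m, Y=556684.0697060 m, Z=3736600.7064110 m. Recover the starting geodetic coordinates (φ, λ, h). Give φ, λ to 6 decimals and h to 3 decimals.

φ=36.083663°, λ=173.809220°, h=1856.130 m

start: X=-5132055.5785, Y=556684.0697, Z=3736600.7064 m
→ geod (Bowring, a=6378206.400): φ=36.08366300°, λ=173.80922000°, h=1856.1300 m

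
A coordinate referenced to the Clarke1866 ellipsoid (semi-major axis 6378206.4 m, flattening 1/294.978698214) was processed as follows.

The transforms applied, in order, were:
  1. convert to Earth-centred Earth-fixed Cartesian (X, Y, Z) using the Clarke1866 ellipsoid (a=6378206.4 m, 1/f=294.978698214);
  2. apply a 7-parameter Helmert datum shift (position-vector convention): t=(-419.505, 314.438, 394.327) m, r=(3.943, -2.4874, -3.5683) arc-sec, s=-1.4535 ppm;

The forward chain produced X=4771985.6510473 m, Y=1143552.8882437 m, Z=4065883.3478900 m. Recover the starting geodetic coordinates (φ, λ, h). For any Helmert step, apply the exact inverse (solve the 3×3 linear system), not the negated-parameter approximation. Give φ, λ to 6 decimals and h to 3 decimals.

φ=39.829832°, λ=13.473192°, h=3308.893 m

start: X=4771985.6510, Y=1143552.8882, Z=4065883.3479 m
→ Helmert⁻¹: X=4772441.3383, Y=1143400.3886, Z=4065415.5205
→ geod (Bowring, a=6378206.400): φ=39.82983200°, λ=13.47319200°, h=3308.8930 m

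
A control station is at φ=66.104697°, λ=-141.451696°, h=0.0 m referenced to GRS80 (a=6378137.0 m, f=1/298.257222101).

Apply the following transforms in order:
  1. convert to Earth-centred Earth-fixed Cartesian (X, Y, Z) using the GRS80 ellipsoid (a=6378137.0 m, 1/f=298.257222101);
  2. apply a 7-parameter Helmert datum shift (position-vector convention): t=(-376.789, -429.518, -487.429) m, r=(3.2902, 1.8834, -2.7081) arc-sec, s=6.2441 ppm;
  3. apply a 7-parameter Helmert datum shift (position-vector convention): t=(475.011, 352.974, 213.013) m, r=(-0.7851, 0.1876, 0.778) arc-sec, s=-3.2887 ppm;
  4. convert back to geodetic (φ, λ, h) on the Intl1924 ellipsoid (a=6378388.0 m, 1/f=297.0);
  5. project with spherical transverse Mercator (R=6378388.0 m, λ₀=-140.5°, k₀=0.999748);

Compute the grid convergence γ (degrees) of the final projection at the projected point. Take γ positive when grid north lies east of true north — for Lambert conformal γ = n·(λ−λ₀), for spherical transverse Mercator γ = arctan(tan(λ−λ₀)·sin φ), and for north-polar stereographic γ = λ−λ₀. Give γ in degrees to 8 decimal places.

start: φ=66.104697°, λ=-141.451696°, h=0.000 m
→ ECEF (a=6378137.000, f=1/298.257222101): X=-2026244.0795, Y=-1614538.2852, Z=5808686.2877
→ Helmert 7p (PV): X=-2026601.6790, Y=-1615043.9382, Z=5808227.8762
→ Helmert 7p (PV): X=-2026108.6288, Y=-1614671.1892, Z=5808429.7782
→ geod (Bowring, a=6378388.000): φ=66.10456292°, λ=-141.44753060°, h=-418.5478 m
→ into tm (λ₀=-140.5°): φ=66.10456292°, λ−λ₀=-0.94753060°
convergence γ = -0.86632713°

-0.86632713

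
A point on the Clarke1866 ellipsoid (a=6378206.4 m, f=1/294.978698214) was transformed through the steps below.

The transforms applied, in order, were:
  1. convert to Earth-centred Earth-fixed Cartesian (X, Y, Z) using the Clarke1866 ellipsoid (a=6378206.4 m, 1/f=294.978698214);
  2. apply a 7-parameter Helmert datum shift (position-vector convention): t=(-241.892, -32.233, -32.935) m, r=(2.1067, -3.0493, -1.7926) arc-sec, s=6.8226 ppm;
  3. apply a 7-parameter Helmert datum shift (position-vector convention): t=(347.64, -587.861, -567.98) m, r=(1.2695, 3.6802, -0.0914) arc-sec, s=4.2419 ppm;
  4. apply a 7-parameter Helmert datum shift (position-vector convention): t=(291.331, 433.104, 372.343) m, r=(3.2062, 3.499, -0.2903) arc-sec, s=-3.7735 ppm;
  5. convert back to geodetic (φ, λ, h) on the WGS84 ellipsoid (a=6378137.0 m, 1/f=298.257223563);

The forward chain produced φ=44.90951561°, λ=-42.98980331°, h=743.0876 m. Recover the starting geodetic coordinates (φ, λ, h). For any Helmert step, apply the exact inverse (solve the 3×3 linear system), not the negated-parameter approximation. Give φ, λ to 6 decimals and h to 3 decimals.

start: φ=44.909516°, λ=-42.989803°, h=743.088 m
→ ECEF (a=6378137.000, f=1/298.257223563): X=3310086.9894, Y=-3085604.8974, Z=4480757.0181
→ Helmert⁻¹: X=3309736.4856, Y=-3085975.3430, Z=4480505.6957
→ Helmert⁻¹: X=3309296.2218, Y=-3085345.3476, Z=4481132.7018
→ Helmert⁻¹: X=3309608.5935, Y=-3085217.5337, Z=4481117.6475
→ geod (Bowring, a=6378206.400): φ=44.91785500°, λ=-42.99034600°, h=611.8410 m

φ=44.917855°, λ=-42.990346°, h=611.841 m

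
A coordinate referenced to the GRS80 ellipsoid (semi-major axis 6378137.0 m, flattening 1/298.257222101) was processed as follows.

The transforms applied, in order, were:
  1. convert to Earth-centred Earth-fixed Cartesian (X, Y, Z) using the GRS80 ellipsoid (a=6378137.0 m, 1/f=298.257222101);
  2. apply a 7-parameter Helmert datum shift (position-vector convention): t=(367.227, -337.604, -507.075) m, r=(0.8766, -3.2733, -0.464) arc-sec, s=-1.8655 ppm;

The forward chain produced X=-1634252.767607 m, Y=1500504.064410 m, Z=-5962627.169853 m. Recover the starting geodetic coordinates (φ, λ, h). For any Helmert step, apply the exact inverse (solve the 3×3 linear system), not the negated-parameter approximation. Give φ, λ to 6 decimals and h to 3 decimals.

φ=-69.709490°, λ=137.445376°, h=2381.220 m

start: X=-1634252.7676, Y=1500504.0644, Z=-5962627.1699 m
→ Helmert⁻¹: X=-1634721.0353, Y=1500815.4526, Z=-5962111.6534
→ geod (Bowring, a=6378137.000): φ=-69.70949000°, λ=137.44537600°, h=2381.2200 m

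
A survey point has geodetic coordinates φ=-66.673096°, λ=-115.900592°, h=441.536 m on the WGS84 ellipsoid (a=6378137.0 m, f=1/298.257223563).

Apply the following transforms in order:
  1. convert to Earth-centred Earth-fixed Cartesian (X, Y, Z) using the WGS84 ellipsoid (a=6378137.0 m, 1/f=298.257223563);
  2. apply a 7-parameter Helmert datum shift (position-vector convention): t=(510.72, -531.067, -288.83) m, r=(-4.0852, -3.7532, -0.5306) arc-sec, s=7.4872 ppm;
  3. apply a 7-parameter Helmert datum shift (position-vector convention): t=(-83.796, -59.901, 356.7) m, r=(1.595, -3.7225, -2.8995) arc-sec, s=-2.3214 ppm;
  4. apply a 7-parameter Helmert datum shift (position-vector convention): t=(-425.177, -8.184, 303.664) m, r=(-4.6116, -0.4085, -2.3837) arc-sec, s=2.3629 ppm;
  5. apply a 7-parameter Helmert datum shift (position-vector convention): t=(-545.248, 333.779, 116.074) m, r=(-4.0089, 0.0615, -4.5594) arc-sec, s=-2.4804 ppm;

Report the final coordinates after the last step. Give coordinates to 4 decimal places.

start: φ=-66.673096°, λ=-115.900592°, h=441.536 m
→ ECEF (a=6378137.000, f=1/298.257223563): X=-1106410.6329, Y=-2278502.8517, Z=-5834478.5729
→ Helmert 7p (PV): X=-1105807.8930, Y=-2279163.6884, Z=-5834786.0918
→ Helmert 7p (PV): X=-1105815.8592, Y=-2279157.6351, Z=-5834453.4278
→ Helmert 7p (PV): X=-1106258.4334, Y=-2279288.8702, Z=-5834114.7833
→ Helmert 7p (PV): X=-1106853.0596, Y=-2279038.3741, Z=-5833939.6090

X=-1106853.0596 m, Y=-2279038.3741 m, Z=-5833939.6090 m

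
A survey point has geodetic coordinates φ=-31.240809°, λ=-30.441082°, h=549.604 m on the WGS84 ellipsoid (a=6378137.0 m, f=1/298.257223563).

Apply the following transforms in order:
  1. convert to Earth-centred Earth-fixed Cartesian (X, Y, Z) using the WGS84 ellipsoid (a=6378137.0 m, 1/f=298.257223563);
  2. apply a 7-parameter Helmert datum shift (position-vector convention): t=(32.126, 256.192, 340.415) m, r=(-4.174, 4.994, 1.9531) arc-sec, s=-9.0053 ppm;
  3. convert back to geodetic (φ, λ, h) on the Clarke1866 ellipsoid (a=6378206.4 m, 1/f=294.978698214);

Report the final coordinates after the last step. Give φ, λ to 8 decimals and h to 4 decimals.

φ=-31.24117362°, λ=-30.43907596°, h=223.0063 m

start: φ=-31.240809°, λ=-30.441082°, h=549.604 m
→ ECEF (a=6378137.000, f=1/298.257223563): X=4706188.8629, Y=-2765642.4457, Z=-3289034.9898
→ Helmert 7p (PV): X=4706125.1635, Y=-2765383.3430, Z=-3288722.9339
→ geod (Bowring, a=6378206.400): φ=-31.24117362°, λ=-30.43907596°, h=223.0063 m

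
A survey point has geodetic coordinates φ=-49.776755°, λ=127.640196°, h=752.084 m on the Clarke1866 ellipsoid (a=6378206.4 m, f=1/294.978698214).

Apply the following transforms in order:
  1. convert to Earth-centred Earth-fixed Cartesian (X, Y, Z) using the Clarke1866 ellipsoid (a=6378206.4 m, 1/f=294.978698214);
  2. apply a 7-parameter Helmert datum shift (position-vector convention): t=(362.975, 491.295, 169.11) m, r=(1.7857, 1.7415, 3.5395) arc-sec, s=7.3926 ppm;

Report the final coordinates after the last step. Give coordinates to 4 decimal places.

X=-2520405.0039 m, Y=3268902.1110 m, Z=-4846978.0895 m

start: φ=-49.776755°, λ=127.640196°, h=752.084 m
→ ECEF (a=6378206.400, f=1/294.978698214): X=-2520652.3338, Y=3268387.9450, Z=-4847160.9441
→ Helmert 7p (PV): X=-2520405.0039, Y=3268902.1110, Z=-4846978.0895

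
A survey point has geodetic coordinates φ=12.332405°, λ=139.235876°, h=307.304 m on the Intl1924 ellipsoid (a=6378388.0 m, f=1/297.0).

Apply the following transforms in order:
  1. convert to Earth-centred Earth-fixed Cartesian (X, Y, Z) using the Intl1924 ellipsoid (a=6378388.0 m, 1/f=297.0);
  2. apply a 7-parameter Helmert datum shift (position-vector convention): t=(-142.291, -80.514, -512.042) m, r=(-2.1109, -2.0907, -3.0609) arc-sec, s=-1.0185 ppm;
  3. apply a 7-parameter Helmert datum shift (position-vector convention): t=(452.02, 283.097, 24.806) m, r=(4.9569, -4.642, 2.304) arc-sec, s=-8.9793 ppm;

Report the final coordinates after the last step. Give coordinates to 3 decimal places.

start: φ=12.332405°, λ=139.235876°, h=307.304 m
→ ECEF (a=6378388.000, f=1/297.0): X=-4720492.0904, Y=4069464.2415, Z=1353429.6622
→ Helmert 7p (PV): X=-4720582.9025, Y=4069463.4841, Z=1352826.7483
→ Helmert 7p (PV): X=-4720164.3961, Y=4069624.8007, Z=1352830.9663

X=-4720164.396 m, Y=4069624.801 m, Z=1352830.966 m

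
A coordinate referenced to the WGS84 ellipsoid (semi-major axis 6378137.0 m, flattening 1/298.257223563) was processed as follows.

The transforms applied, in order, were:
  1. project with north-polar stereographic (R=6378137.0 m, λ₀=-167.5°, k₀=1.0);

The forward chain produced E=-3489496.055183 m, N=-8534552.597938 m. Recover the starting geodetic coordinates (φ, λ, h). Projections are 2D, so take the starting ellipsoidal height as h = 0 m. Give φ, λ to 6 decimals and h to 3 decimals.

φ=18.280413°, λ=170.261972°, h=0.000 m

start: E=-3489496.0552, N=-8534552.5979 m
→ stereo⁻¹: φ=18.28041300°, λ=170.26197200°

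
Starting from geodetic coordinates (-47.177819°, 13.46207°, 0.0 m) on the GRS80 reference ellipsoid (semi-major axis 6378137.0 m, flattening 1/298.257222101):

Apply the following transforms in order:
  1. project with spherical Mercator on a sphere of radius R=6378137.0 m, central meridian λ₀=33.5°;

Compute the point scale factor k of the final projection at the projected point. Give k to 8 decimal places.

1.47118254

start: φ=-47.177819°, λ=13.462070°, h=0.000 m
→ into merc (λ₀=33.5°): φ=-47.17781900°, λ−λ₀=-20.03793000°
scale k = 1.47118254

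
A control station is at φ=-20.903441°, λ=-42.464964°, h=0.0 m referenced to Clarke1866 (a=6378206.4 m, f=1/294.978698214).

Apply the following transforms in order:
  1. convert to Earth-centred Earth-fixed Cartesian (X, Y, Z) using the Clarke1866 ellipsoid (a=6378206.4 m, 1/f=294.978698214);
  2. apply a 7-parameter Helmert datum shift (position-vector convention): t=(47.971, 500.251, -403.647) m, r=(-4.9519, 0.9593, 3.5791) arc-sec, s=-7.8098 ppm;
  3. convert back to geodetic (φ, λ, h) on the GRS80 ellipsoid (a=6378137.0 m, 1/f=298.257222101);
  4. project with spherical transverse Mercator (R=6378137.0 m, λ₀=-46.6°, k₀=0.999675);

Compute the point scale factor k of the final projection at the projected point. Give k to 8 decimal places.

1.00195558

start: φ=-20.903441°, λ=-42.464964°, h=0.000 m
→ ECEF (a=6378206.400, f=1/294.978698214): X=4397357.9922, Y=-4024492.2087, Z=-2261277.3995
→ Helmert 7p (PV): X=4397430.9363, Y=-4023938.5122, Z=-2261587.2203
→ geod (Bowring, a=6378137.000): φ=-20.90565755°, λ=-42.46056440°, h=-149.1843 m
→ into tm (λ₀=-46.6°): φ=-20.90565755°, λ−λ₀=4.13943560°
scale k = 1.00195558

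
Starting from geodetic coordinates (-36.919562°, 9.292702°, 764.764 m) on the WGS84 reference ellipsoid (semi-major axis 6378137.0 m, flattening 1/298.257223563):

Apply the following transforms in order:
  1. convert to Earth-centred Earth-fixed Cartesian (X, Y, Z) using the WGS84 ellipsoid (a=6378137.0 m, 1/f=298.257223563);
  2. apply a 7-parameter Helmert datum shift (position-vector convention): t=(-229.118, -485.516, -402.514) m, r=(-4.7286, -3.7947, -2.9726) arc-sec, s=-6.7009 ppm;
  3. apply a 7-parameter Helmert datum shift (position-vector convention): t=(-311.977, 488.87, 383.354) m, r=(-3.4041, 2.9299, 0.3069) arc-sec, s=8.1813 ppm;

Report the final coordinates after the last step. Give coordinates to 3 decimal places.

X=5038455.494 m, Y=824291.916 m, Z=-3810755.727 m

start: φ=-36.919562°, λ=9.292702°, h=764.764 m
→ ECEF (a=6378137.000, f=1/298.257223563): X=5038962.5022, Y=824502.7237, Z=-3810719.5535
→ Helmert 7p (PV): X=5038781.6071, Y=823851.7041, Z=-3811022.7314
→ Helmert 7p (PV): X=5038455.4938, Y=824291.9156, Z=-3810755.7274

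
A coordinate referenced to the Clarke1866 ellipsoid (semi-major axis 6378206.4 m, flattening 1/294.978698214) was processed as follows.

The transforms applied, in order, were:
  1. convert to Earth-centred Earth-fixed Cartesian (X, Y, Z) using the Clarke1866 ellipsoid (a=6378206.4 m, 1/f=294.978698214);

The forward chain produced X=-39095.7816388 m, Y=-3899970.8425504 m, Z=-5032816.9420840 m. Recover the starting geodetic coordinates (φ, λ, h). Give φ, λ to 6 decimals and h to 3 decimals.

φ=-52.414386°, λ=-90.574350°, h=2474.869 m

start: X=-39095.7816, Y=-3899970.8426, Z=-5032816.9421 m
→ geod (Bowring, a=6378206.400): φ=-52.41438600°, λ=-90.57435000°, h=2474.8690 m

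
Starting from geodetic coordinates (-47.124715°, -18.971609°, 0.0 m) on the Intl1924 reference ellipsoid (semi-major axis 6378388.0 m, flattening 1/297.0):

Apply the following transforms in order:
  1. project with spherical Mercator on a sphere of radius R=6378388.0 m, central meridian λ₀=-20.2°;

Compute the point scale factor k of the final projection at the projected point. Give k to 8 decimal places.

1.46971329

start: φ=-47.124715°, λ=-18.971609°, h=0.000 m
→ into merc (λ₀=-20.2°): φ=-47.12471500°, λ−λ₀=1.22839100°
scale k = 1.46971329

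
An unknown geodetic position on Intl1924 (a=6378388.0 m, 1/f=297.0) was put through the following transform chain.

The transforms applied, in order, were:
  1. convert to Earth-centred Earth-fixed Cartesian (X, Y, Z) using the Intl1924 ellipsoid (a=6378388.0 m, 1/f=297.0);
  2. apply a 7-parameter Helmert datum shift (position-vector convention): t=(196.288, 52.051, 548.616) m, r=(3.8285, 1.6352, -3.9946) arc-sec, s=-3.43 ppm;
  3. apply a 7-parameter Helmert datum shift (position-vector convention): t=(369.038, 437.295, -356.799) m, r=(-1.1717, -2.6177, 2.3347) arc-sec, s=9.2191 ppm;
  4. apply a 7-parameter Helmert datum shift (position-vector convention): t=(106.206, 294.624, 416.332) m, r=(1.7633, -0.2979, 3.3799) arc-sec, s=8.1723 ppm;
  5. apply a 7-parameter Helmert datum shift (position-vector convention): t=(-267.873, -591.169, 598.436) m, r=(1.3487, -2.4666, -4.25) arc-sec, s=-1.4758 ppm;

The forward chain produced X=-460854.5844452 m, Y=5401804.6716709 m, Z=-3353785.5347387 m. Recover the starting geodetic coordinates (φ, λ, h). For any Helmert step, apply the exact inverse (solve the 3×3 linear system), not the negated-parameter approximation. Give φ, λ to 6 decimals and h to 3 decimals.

φ=-31.926227°, λ=94.882230°, h=2934.662 m

start: X=-460854.5844, Y=5401804.6717, Z=-3353785.5347 m
→ Helmert⁻¹: X=-460738.8183, Y=5402372.3867, Z=-3354418.7358
→ Helmert⁻¹: X=-460757.5849, Y=5402012.4861, Z=-3354853.1662
→ Helmert⁻¹: X=-461103.8029, Y=5401549.6681, Z=-3354428.9063
→ Helmert⁻¹: X=-461379.6814, Y=5401444.9349, Z=-3355092.9443
→ geod (Bowring, a=6378388.000): φ=-31.92622700°, λ=94.88223000°, h=2934.6620 m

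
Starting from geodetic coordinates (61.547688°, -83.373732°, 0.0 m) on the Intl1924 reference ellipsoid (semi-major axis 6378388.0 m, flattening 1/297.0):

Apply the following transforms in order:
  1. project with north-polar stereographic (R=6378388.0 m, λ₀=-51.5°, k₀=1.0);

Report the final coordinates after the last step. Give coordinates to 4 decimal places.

E=-1707793.9477 m, N=-2746491.6082 m

start: φ=61.547688°, λ=-83.373732°, h=0.000 m
→ stereo (R=6378388.0, λ₀=-51.5°): E=-1707793.9477, N=-2746491.6082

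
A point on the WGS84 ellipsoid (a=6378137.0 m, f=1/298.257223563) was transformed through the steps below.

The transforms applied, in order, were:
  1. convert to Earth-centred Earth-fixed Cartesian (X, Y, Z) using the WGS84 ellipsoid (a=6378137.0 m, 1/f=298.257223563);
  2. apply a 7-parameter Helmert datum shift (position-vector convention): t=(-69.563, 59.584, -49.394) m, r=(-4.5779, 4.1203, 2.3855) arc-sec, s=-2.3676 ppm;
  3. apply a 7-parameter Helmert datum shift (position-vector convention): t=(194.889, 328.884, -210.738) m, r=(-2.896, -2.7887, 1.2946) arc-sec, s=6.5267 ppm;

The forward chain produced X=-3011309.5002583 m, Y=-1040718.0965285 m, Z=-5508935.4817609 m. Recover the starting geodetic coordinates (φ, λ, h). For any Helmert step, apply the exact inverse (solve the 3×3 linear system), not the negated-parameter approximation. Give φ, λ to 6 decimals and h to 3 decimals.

start: X=-3011309.5003, Y=-1040718.0965, Z=-5508935.4818 m
→ Helmert⁻¹: X=-3011565.7447, Y=-1040943.9414, Z=-5508662.6889
→ Helmert⁻¹: X=-3011405.3086, Y=-1040848.9007, Z=-5508709.5932
→ geod (Bowring, a=6378137.000): φ=-60.12160500°, λ=-160.93302800°, h=1696.1520 m

φ=-60.121605°, λ=-160.933028°, h=1696.152 m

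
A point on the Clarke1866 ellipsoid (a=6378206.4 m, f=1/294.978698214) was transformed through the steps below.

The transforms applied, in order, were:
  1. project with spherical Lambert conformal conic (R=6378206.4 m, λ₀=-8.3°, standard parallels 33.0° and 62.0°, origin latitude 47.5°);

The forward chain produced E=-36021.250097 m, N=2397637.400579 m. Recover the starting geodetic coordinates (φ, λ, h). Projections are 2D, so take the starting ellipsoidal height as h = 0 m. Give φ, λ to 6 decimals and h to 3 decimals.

start: E=-36021.2501, N=2397637.4006 m
→ lcc⁻¹: φ=69.19335600°, λ=-9.16590800°

φ=69.193356°, λ=-9.165908°, h=0.000 m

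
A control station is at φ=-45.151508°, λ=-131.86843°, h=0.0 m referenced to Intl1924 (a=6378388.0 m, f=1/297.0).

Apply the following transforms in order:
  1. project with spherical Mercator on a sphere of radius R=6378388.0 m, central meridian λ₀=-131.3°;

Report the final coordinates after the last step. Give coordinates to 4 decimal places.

E=-63279.8283 m, N=-5645627.1041 m

start: φ=-45.151508°, λ=-131.868430°, h=0.000 m
→ merc (R=6378388.0, λ₀=-131.3°): E=-63279.8283, N=-5645627.1041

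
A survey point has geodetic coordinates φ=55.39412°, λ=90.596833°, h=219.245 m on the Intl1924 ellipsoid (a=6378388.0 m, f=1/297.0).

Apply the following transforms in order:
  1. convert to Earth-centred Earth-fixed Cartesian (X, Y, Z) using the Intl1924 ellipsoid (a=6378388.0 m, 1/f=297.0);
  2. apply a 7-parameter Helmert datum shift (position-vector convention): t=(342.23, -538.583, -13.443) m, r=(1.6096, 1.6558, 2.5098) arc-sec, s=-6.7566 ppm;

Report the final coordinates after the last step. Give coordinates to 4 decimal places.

start: φ=55.394120°, λ=90.596833°, h=219.245 m
→ ECEF (a=6378388.000, f=1/297.0): X=-37820.9848, Y=3630671.2770, Z=5226713.6834
→ Helmert 7p (PV): X=-37480.7191, Y=3630066.9161, Z=5226693.5611

X=-37480.7191 m, Y=3630066.9161 m, Z=5226693.5611 m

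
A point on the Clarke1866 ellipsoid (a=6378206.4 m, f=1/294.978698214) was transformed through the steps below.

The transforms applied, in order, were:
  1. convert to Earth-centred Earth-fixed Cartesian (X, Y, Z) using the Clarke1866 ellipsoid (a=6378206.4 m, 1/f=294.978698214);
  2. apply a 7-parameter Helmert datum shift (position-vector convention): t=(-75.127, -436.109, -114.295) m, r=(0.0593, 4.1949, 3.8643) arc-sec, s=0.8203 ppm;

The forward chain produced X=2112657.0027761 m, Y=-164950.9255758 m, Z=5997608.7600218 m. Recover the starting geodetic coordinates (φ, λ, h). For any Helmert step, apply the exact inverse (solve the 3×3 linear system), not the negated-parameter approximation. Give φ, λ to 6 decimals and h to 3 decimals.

φ=70.663588°, λ=-4.453822°, h=2105.934 m

start: X=2112657.0028, Y=-164950.9256, Z=5997608.7600 m
→ Helmert⁻¹: X=2112605.3347, Y=-164552.5362, Z=5997761.1474
→ geod (Bowring, a=6378206.400): φ=70.66358800°, λ=-4.45382200°, h=2105.9340 m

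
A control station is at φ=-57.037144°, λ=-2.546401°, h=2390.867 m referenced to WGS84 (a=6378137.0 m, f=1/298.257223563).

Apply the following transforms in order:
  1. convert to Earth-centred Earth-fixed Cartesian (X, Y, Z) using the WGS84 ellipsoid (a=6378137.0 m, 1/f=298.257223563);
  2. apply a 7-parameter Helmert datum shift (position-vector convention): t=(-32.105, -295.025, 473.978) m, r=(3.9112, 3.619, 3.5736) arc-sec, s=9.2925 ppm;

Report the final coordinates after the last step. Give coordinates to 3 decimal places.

start: φ=-57.037144°, λ=-2.546401°, h=2390.867 m
→ ECEF (a=6378137.000, f=1/298.257223563): X=3476384.7271, Y=-154603.0533, Z=-5330157.7938
→ Helmert 7p (PV): X=3476294.0843, Y=-154738.2134, Z=-5329797.2731

X=3476294.084 m, Y=-154738.213 m, Z=-5329797.273 m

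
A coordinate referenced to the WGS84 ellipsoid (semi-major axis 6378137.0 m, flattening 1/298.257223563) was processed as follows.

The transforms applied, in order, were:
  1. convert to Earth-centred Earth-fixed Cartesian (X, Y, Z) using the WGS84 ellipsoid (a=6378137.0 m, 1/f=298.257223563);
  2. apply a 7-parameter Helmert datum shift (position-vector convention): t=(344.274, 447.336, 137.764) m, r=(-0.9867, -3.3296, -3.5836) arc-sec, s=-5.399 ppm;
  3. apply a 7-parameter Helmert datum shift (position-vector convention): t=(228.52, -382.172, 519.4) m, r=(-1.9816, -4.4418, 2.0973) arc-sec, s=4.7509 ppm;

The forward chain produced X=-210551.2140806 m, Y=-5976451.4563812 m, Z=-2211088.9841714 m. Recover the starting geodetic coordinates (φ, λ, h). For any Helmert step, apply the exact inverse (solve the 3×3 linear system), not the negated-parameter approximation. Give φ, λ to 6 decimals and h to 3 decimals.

start: X=-210551.2141, Y=-5976451.4564, Z=-2211088.9842 m
→ Helmert⁻¹: X=-210887.1235, Y=-5976017.5010, Z=-2211650.7478
→ Helmert⁻¹: X=-211164.4078, Y=-5976490.1922, Z=-2211825.6341
→ geod (Bowring, a=6378137.000): φ=-20.42278200°, λ=-92.02356200°, h=590.5980 m

φ=-20.422782°, λ=-92.023562°, h=590.598 m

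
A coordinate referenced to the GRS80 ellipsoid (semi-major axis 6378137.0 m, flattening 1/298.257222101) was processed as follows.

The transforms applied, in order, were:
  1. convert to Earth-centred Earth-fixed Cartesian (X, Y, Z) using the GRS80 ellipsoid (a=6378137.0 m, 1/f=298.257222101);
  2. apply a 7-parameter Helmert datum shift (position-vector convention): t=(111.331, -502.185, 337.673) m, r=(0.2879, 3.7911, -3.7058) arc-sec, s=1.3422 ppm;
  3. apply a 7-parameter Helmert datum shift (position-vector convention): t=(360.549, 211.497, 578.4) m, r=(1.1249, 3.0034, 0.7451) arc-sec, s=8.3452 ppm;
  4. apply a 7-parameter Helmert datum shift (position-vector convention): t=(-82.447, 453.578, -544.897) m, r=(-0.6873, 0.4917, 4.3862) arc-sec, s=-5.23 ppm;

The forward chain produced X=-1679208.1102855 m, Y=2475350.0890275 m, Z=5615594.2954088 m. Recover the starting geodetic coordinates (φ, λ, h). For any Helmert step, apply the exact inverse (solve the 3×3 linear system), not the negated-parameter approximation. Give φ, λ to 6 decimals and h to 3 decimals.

start: X=-1679208.1103, Y=2475350.0890, Z=5615594.2954 m
→ Helmert⁻¹: X=-1679095.2041, Y=2474926.4468, Z=5616172.8091
→ Helmert⁻¹: X=-1679514.5651, Y=2474730.9901, Z=5615509.5946
→ Helmert⁻¹: X=-1679771.3166, Y=2475207.5112, Z=5615130.0563
→ geod (Bowring, a=6378137.000): φ=62.11365400°, λ=124.16232900°, h=768.6990 m

φ=62.113654°, λ=124.162329°, h=768.699 m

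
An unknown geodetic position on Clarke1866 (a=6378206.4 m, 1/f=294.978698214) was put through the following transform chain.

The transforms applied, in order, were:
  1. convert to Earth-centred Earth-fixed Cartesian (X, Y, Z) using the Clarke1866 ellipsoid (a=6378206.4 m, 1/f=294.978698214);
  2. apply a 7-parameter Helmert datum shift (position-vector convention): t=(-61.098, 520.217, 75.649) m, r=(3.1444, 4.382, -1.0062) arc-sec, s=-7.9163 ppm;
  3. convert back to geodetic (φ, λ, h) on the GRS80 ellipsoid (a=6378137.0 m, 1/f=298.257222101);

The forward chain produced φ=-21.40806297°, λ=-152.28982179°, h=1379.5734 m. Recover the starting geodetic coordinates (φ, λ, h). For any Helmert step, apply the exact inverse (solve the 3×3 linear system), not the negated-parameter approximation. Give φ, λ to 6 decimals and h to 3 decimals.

start: φ=-21.408063°, λ=-152.289822°, h=1379.573 m
→ ECEF (a=6378137.000, f=1/298.257222101): X=-5260525.4559, Y=-2763029.7998, Z=-2314020.2903
→ Helmert⁻¹: X=-5260443.3563, Y=-2763632.8341, Z=-2314183.8840
→ geod (Bowring, a=6378206.400): φ=-21.41021000°, λ=-152.28430600°, h=1594.9160 m

φ=-21.410210°, λ=-152.284306°, h=1594.916 m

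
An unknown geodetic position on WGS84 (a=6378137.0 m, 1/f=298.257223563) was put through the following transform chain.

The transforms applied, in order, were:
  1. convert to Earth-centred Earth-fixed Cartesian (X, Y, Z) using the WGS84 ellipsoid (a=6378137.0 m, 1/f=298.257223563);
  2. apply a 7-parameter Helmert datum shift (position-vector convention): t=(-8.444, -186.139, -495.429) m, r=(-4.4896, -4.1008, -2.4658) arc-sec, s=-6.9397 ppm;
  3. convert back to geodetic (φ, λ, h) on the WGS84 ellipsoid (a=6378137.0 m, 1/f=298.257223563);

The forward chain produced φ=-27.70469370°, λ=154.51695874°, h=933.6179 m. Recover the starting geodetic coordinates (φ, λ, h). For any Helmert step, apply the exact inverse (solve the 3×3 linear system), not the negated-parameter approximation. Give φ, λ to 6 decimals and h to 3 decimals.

start: φ=-27.704694°, λ=154.516959°, h=933.618 m
→ ECEF (a=6378137.000, f=1/298.257223563): X=-5101983.4262, Y=2431667.8490, Z=-2948005.4238
→ Helmert⁻¹: X=-5102098.0580, Y=2431874.0244, Z=-2947376.0811
→ geod (Bowring, a=6378137.000): φ=-27.69886000°, λ=154.51557200°, h=811.2140 m

φ=-27.698860°, λ=154.515572°, h=811.214 m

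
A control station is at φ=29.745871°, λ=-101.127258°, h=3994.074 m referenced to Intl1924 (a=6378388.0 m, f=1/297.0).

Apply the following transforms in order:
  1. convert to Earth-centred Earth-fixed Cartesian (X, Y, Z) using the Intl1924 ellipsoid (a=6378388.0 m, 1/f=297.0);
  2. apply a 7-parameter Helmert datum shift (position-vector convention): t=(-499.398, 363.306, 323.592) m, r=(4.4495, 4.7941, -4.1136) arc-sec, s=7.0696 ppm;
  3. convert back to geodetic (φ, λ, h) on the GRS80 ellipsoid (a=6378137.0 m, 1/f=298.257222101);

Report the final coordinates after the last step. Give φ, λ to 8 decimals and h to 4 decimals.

start: φ=29.745871°, λ=-101.127258°, h=3994.074 m
→ ECEF (a=6378388.000, f=1/297.0): X=-1070314.4331, Y=-5441733.5305, Z=3147973.2524
→ Helmert 7p (PV): X=-1070856.7575, Y=-5441455.2575, Z=3148226.5875
→ geod (Bowring, a=6378137.000): φ=29.74789853°, λ=-101.13331044°, h=4202.1702 m

φ=29.74789853°, λ=-101.13331044°, h=4202.1702 m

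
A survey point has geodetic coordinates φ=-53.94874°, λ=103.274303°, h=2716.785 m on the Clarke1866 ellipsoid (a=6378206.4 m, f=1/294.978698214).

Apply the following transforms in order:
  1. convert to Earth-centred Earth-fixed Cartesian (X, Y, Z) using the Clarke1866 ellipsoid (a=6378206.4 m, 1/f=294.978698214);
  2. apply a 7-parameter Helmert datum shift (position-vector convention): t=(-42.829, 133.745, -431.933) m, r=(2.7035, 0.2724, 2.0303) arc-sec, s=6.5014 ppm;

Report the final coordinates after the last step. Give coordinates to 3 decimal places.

start: φ=-53.948740°, λ=103.274303°, h=2716.785 m
→ ECEF (a=6378206.400, f=1/294.978698214): X=-864163.4367, Y=3663005.9059, Z=-5135381.8193
→ Helmert 7p (PV): X=-864254.7218, Y=3663222.2689, Z=-5135797.9871

X=-864254.722 m, Y=3663222.269 m, Z=-5135797.987 m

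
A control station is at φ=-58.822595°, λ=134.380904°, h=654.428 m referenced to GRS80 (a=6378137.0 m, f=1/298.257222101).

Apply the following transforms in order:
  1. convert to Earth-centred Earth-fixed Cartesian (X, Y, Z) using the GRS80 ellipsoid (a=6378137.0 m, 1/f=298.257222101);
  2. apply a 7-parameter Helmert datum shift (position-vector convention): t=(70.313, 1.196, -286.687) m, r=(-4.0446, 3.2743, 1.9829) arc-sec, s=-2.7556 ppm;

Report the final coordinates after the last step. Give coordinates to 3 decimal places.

start: φ=-58.822595°, λ=134.380904°, h=654.428 m
→ ECEF (a=6378137.000, f=1/298.257222101): X=-2315345.1019, Y=2365929.4763, Z=-5434291.8352
→ Helmert 7p (PV): X=-2315377.4183, Y=2365795.3350, Z=-5434573.1860

X=-2315377.418 m, Y=2365795.335 m, Z=-5434573.186 m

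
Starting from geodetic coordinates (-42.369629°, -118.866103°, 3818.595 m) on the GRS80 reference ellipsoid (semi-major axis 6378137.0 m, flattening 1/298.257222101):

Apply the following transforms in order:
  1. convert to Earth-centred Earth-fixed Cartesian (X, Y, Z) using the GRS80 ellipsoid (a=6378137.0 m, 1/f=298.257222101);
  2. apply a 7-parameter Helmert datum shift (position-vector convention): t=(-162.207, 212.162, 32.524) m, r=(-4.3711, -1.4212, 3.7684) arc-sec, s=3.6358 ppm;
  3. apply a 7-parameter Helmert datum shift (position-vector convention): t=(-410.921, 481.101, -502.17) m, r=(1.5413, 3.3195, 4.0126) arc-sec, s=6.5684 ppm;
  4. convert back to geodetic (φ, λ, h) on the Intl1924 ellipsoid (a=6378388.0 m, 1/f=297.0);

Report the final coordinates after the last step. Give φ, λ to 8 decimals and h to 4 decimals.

start: φ=-42.369629°, λ=-118.866103°, h=3818.595 m
→ ECEF (a=6378137.000, f=1/298.257222101): X=-2279733.6746, Y=-4135511.2089, Z=-4278599.8709
→ Helmert 7p (PV): X=-2279799.1350, Y=-4135446.4041, Z=-4278510.9720
→ Helmert 7p (PV): X=-2280213.4368, Y=-4135004.8460, Z=-4279035.4571
→ geod (Bowring, a=6378388.000): φ=-42.37462677°, λ=-118.87416713°, h=3746.1128 m

φ=-42.37462677°, λ=-118.87416713°, h=3746.1128 m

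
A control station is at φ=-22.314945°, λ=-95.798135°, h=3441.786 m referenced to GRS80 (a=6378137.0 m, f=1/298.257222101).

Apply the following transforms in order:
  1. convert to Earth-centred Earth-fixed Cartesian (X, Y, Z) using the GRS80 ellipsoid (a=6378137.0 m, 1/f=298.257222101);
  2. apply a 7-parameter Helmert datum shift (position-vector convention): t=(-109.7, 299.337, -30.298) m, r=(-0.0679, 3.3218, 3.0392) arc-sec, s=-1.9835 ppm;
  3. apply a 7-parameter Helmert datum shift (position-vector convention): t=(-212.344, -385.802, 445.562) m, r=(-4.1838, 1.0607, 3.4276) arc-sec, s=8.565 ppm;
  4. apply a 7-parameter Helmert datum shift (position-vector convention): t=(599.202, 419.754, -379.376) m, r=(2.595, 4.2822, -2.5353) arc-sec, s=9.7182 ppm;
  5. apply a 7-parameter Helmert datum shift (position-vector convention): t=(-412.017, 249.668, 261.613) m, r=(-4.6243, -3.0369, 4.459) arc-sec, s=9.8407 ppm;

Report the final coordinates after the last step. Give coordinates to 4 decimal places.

X=-596676.5128 m, Y=-5875966.8059 m, Z=-2407589.0685 m

start: φ=-22.314945°, λ=-95.798135°, h=3441.786 m
→ ECEF (a=6378137.000, f=1/298.257222101): X=-596699.3920, Y=-5876298.5583, Z=-2408018.8461
→ Helmert 7p (PV): X=-596760.1045, Y=-5875997.1504, Z=-2408032.8238
→ Helmert 7p (PV): X=-596892.2979, Y=-5876492.0411, Z=-2407485.6302
→ Helmert 7p (PV): X=-596421.1096, Y=-5876091.7706, Z=-2407949.9430
→ Helmert 7p (PV): X=-596676.5128, Y=-5875966.8059, Z=-2407589.0685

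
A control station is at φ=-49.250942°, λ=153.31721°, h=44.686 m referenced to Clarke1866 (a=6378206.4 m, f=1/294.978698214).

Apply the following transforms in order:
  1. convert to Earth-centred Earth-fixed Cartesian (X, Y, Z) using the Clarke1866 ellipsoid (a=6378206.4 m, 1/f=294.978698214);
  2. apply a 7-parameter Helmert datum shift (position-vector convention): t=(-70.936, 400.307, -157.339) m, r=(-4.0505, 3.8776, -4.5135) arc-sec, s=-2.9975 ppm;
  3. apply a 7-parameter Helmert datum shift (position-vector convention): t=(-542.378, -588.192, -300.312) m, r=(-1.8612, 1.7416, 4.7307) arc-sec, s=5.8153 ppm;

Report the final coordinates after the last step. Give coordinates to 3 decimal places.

start: φ=-49.250942°, λ=153.317210°, h=44.686 m
→ ECEF (a=6378206.400, f=1/294.978698214): X=-3727258.3919, Y=1873213.1260, Z=-4808651.1994
→ Helmert 7p (PV): X=-3727367.5640, Y=1873594.9489, Z=-4808760.8403
→ Helmert 7p (PV): X=-3728015.1922, Y=1872888.7731, Z=-4809074.5506

X=-3728015.192 m, Y=1872888.773 m, Z=-4809074.551 m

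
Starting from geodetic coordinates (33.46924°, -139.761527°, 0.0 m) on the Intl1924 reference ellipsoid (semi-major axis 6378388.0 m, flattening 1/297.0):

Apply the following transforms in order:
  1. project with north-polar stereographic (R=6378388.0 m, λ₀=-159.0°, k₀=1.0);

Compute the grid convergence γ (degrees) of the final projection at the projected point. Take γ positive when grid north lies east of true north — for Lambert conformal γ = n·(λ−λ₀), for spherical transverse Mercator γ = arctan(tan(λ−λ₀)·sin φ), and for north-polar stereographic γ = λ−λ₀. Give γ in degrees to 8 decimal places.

start: φ=33.469240°, λ=-139.761527°, h=0.000 m
→ into stereo (λ₀=-159.0°): φ=33.46924000°, λ−λ₀=19.23847300°
convergence γ = 19.23847300°

19.23847300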